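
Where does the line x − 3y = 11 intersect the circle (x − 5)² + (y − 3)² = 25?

Substitute y = (−11 + x)/3:
10x² − 130x + 400 = 0  ⟹  x² − 13x + 40 = 0
x = 8 or x = 5, giving (8, −1) and (5, −2).

(5, −2) and (8, −1)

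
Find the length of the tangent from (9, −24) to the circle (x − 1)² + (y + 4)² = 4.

2√115

The centre is (1, −4) and r = 2. The square of the distance from P to the centre is 64 + 400 = 464.
The tangent meets the radius at right angles, so tangent² = |PO|² − r² = 464 − 4 = 460.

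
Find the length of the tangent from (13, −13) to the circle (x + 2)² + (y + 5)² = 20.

The centre is (−2, −5) and r = 2√5. The square of the distance from P to the centre is 225 + 64 = 289.
By the tangent–radius right angle, tangent length = √(|PO|² − r²) = √269.

√269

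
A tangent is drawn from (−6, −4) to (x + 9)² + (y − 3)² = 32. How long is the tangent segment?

Centre (−9, 3), r² = 32. |PO|² = (3)² + (−7)² = 58.
The tangent meets the radius at right angles, so tangent² = |PO|² − r² = 58 − 32 = 26.

√26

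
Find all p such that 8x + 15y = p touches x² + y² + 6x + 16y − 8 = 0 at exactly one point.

p = −297 or p = 9

Tangency holds when the distance from the centre (−3, −8) to the line equals the radius 9:
|8·(−3) + 15·(−8) − p| / √289 = 9
|p − (−144)| = 9·17, so p = 9 or p = −297.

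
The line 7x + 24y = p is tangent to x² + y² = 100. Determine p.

p = −250 or p = 250

The line touches the circle iff its distance from (0, 0) is 10:
|7·0 + 24·0 − p| / √625 = 10
|p| = 10·25, so p = 250 or p = −250.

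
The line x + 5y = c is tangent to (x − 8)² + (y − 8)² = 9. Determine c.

For a tangent, require d(centre, line) = r = 3.
|1·8 + 5·8 − c| / √26 = 3
|c − (48)| = 3√26.

c = 48 ± 3√26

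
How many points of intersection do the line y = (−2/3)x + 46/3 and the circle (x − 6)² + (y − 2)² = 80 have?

Centre (6, 2), r² = 80. Distance² from centre to line = (−28)²/13 = 784/13.
Since d² < r², the line cuts the circle twice.

2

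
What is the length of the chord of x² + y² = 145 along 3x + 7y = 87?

Substitute y = (87 − 3x)/7:
58x² − 522x + 464 = 0  ⟹  x² − 9x + 8 = 0
x = 8 or x = 1, giving (8, 9) and (1, 12).
Chord length = distance between (8, 9) and (1, 12) = √58 = √58.

√58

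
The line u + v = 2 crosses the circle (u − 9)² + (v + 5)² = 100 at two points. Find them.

Express v = −u + 2 and substitute into the circle:
2u² − 32u + 30 = 0  ⟹  u² − 16u + 15 = 0
u = 15 or u = 1, giving (15, −13) and (1, 1).

(1, 1) and (15, −13)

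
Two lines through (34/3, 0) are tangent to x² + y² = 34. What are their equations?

Let a tangent through (34/3, 0) have slope m. Its distance from (0, 0) must equal √34:
(−34/3m − (0))² = 34(m² + 1)
25m² − 9 = 0, so m = 3/5 or m = −3/5.
With m = 3/5: 3x − 5y = 34. With m = −3/5: 3x + 5y = 34.

3x − 5y = 34 and 3x + 5y = 34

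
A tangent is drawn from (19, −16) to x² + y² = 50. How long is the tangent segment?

9√7

Centre (0, 0), r² = 50. |PO|² = (19)² + (−16)² = 617.
Power of the point: PT² = |PO|² − r² = 567, so PT = 9√7.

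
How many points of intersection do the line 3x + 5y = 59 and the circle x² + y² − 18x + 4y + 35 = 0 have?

Substituting the line into the circle gives 34x² − 864x + 5536 = 0.
Δ = 746496 − 752896 = −6400.
No real roots: the line does not meet the circle.

0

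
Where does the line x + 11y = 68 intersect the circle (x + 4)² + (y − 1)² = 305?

Substitute y = (68 − x)/11:
122x² + 854x − 31720 = 0  ⟹  x² + 7x − 260 = 0
x = 13 or x = −20, giving (13, 5) and (−20, 8).

(−20, 8) and (13, 5)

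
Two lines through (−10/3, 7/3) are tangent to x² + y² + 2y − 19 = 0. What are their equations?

Write the tangent as mx − y + (7/3 − m·(−10/3)) = 0 and set its distance from the centre to 2√5:
(10/3m − (−10/3))² = 20(m² + 1)
2m² − 5m + 2 = 0, so m = 2 or m = 1/2.
With m = 2: 2x − y = −9. With m = 1/2: x − 2y = −8.

2x − y = −9 and x − 2y = −8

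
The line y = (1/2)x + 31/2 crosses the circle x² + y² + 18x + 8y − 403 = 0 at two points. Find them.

Substitute y = (31 + x)/2:
5x² + 150x − 155 = 0  ⟹  x² + 30x − 31 = 0
x = 1 or x = −31, giving (1, 16) and (−31, 0).

(−31, 0) and (1, 16)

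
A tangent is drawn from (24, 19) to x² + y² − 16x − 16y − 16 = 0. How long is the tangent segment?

√233

Centre (8, 8), r² = 144. |PO|² = (16)² + (11)² = 377.
By the tangent–radius right angle, tangent length = √(|PO|² − r²) = √233.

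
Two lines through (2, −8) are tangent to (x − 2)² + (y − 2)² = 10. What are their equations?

3x − y = 14 and 3x + y = −2

A line y − (−8) = m(x − (2)) is tangent when its distance from (2, 2) is √10:
[m·(0) − (10)]² = 10(m² + 1)
m² − 9 = 0, so m = 3 or m = −3.
Through (2, −8) these give 3x − y = 14 and 3x + y = −2.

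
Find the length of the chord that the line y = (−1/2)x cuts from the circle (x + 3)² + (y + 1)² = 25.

4√5

The distance from (−3, −1) to the line is 5/√5, and r² = 25.
Half the chord is √(r² − d²) = √(20), so the full chord is 4√5.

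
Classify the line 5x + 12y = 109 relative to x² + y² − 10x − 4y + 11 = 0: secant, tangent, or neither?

neither

d² = (5·5 + 12·2 − (109))²/169 = 3600/169; r² = 18.
Since d² > r², the line lies outside the circle.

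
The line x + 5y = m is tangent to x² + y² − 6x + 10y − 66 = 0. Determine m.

Tangency holds when the distance from the centre (3, −5) to the line equals the radius 10:
|1·3 + 5·(−5) − m| / √26 = 10
|m − (−22)| = 10√26.

m = −22 ± 10√26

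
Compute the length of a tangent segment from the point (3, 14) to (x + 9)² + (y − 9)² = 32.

√137

Centre (−9, 9), r² = 32. |PO|² = (12)² + (5)² = 169.
By the tangent–radius right angle, tangent length = √(|PO|² − r²) = √137.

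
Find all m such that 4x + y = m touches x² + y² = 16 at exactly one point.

For a tangent, require d(centre, line) = r = 4.
|4·0 + 1·0 − m| / √17 = 4
|m| = 4√17.

m = ±4√17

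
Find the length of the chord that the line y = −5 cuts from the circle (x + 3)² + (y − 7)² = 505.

Express y = −5 and substitute into the circle:
x² + 6x − 352 = 0
x = 16 or x = −22, giving (16, −5) and (−22, −5).
Chord length = distance between (16, −5) and (−22, −5) = √1444 = 38.

38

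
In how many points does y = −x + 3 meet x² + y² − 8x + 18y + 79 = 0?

d² = (1·4 + 1·(−9) − (3))²/2 = 32; r² = 18.
Since d² > r², the line lies outside the circle.

0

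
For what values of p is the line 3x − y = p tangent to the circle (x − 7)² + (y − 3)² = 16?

p = 18 ± 4√10

The line touches the circle iff its distance from (7, 3) is 4:
|3·7 − 1·3 − p| / √10 = 4
|p − (18)| = 4√10.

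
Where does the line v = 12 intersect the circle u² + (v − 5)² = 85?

From the line, v = 12. Substituting:
u² − 36 = 0
u = 6 or u = −6, giving (6, 12) and (−6, 12).

(−6, 12) and (6, 12)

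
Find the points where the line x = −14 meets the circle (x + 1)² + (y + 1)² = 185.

The line gives x = −14. Substituting into the circle:
y² + 2y − 15 = 0
y = 3 or y = −5, giving (−14, 3) and (−14, −5).

(−14, −5) and (−14, 3)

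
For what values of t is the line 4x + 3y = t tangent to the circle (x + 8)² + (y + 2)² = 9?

Tangency holds when the distance from the centre (−8, −2) to the line equals the radius 3:
|4·(−8) + 3·(−2) − t| / √25 = 3
|t − (−38)| = 3·5, so t = −23 or t = −53.

t = −53 or t = −23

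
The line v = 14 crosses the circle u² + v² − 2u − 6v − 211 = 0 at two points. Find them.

(−9, 14) and (11, 14)

Express v = 14 and substitute into the circle:
u² − 2u − 99 = 0
u = 11 or u = −9, giving (11, 14) and (−9, 14).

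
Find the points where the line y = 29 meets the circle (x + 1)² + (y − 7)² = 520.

(−7, 29) and (5, 29)

Substitute y = 29:
x² + 2x − 35 = 0
x = 5 or x = −7, giving (5, 29) and (−7, 29).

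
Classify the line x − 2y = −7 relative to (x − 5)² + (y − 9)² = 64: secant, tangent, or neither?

d² = (1·5 − 2·9 − (−7))²/5 = 36/5; r² = 64.
Since d² < r², the line cuts the circle twice.

secant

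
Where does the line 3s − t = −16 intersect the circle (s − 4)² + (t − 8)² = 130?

(−5, 1) and (1, 19)

Substitute t = 3s + 16:
10s² + 40s − 50 = 0  ⟹  s² + 4s − 5 = 0
s = 1 or s = −5, giving (1, 19) and (−5, 1).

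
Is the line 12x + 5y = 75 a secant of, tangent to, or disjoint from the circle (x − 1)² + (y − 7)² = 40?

d² = (12·1 + 5·7 − (75))²/169 = 784/169; r² = 40.
Since d² < r², the line cuts the circle twice.

secant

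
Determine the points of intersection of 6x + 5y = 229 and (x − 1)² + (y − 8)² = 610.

Substitute y = (229 − 6x)/5:
61x² − 2318x + 20496 = 0  ⟹  x² − 38x + 336 = 0
x = 24 or x = 14, giving (24, 17) and (14, 29).

(14, 29) and (24, 17)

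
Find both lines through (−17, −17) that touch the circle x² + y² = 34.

3x − 5y = 34 and 5x − 3y = −34

A line y − (−17) = m(x − (−17)) is tangent when its distance from (0, 0) is √34:
[m·(17) − (17)]² = 34(m² + 1)
15m² − 34m + 15 = 0, so m = 3/5 or m = 5/3.
With m = 3/5: 3x − 5y = 34. With m = 5/3: 5x − 3y = −34.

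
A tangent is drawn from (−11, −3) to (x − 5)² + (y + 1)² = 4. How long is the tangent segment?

With centre O = (5, −1), |OP|² = 260 and r² = 4.
By the tangent–radius right angle, tangent length = √(|PO|² − r²) = √256 = 16.

16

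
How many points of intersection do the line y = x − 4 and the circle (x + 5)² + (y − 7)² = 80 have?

Centre (−5, 7), r² = 80. Distance² from centre to line = (−16)²/2 = 128.
Since d² > r², the line lies outside the circle.

0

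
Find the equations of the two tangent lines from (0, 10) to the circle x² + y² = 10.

3x + y = 10 and 3x − y = −10

Write the tangent as mx − y + (10 − m·(0)) = 0 and set its distance from the centre to √10:
(0m − (−10))² = 10(m² + 1)
m² − 9 = 0, so m = −3 or m = 3.
Through (0, 10) these give 3x + y = 10 and 3x − y = −10.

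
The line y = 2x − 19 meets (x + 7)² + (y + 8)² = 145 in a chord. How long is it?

Substitute y = 2x − 19:
5x² − 30x + 25 = 0  ⟹  x² − 6x + 5 = 0
x = 5 or x = 1, giving (5, −9) and (1, −17).
|(5, −9) − (1, −17)| = √((4)² + (8)²) = 4√5.

4√5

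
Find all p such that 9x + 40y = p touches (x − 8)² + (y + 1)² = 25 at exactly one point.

p = −173 or p = 237

The line touches the circle iff its distance from (8, −1) is 5:
|9·8 + 40·(−1) − p| / √1681 = 5
|p − (32)| = 5·41, so p = 237 or p = −173.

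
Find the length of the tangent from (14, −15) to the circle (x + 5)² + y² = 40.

√546

Centre (−5, 0), r² = 40. |PO|² = (19)² + (−15)² = 586.
Power of the point: PT² = |PO|² − r² = 546, so PT = √546.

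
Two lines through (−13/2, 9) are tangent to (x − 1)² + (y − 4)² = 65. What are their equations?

8x − y = −61 and 4x − 7y = −89

Write the tangent as mx − y + (9 − m·(−13/2)) = 0 and set its distance from the centre to √65:
(15/2m − (−5))² = 65(m² + 1)
7m² − 60m + 32 = 0, so m = 8 or m = 4/7.
With m = 8: 8x − y = −61. With m = 4/7: 4x − 7y = −89.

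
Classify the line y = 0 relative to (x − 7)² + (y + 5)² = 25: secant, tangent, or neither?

tangent

Centre (7, −5), r² = 25. Distance² from centre to line = (−5)² = 25.
Since d² = r², the line is tangent.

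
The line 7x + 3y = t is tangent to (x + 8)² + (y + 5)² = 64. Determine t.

t = −71 ± 8√58

Tangency holds when the distance from the centre (−8, −5) to the line equals the radius 8:
|7·(−8) + 3·(−5) − t| / √58 = 8
|t − (−71)| = 8√58.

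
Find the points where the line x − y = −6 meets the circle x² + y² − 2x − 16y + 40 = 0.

(−2, 4) and (5, 11)

Express y = x + 6 and substitute into the circle:
2x² − 6x − 20 = 0  ⟹  x² − 3x − 10 = 0
x = 5 or x = −2, giving (5, 11) and (−2, 4).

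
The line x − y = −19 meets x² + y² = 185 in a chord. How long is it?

3√2

From the line, y = x + 19. Substituting:
2x² + 38x + 176 = 0  ⟹  x² + 19x + 88 = 0
x = −8 or x = −11, giving (−8, 11) and (−11, 8).
Chord length = distance between (−8, 11) and (−11, 8) = √18 = 3√2.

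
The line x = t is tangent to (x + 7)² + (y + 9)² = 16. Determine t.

For a tangent, require d(centre, line) = r = 4.
|1·(−7) + 0·(−9) − t| / √1 = 4
|t − (−7)| = 4, so t = −3 or t = −11.

t = −11 or t = −3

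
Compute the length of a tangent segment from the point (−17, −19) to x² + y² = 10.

8√10

The centre is (0, 0) and r = √10. The square of the distance from P to the centre is 289 + 361 = 650.
By the tangent–radius right angle, tangent length = √(|PO|² − r²) = √640 = 8√10.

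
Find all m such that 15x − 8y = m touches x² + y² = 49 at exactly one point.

m = −119 or m = 119

For a tangent, require d(centre, line) = r = 7.
|15·0 − 8·0 − m| / √289 = 7
|m| = 7·17, so m = 119 or m = −119.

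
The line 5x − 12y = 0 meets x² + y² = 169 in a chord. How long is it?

The distance from (0, 0) to the line is 0/√169, and r² = 169.
Half the chord is √(r² − d²) = √(169), so the full chord is 26.

26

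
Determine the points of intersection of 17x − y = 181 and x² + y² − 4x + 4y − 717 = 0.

Substitute y = 17x − 181:
290x² − 6090x + 31320 = 0  ⟹  x² − 21x + 108 = 0
x = 12 or x = 9, giving (12, 23) and (9, −28).

(9, −28) and (12, 23)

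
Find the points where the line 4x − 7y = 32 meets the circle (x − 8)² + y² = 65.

Substitute y = (−32 + 4x)/7:
65x² − 1040x + 975 = 0  ⟹  x² − 16x + 15 = 0
x = 15 or x = 1, giving (15, 4) and (1, −4).

(1, −4) and (15, 4)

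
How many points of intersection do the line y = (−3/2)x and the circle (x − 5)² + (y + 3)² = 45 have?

2

Centre (5, −3), r² = 45. Distance² from centre to line = (9)²/13 = 81/13.
Since d² < r², the line cuts the circle twice.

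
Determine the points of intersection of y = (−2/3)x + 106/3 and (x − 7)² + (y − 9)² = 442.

Substitute y = (106 − 2x)/3:
13x² − 442x + 2704 = 0  ⟹  x² − 34x + 208 = 0
x = 26 or x = 8, giving (26, 18) and (8, 30).

(8, 30) and (26, 18)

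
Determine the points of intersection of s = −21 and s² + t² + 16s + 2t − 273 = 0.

The line gives s = −21. Substituting into the circle:
t² + 2t − 168 = 0
t = 12 or t = −14, giving (−21, 12) and (−21, −14).

(−21, −14) and (−21, 12)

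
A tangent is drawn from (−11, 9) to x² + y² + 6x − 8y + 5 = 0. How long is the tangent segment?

√69

Centre (−3, 4), r² = 20. |PO|² = (−8)² + (5)² = 89.
By the tangent–radius right angle, tangent length = √(|PO|² − r²) = √69.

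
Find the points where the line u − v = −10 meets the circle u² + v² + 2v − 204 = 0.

From the line, v = u + 10. Substituting:
2u² + 22u − 84 = 0  ⟹  u² + 11u − 42 = 0
u = 3 or u = −14, giving (3, 13) and (−14, −4).

(−14, −4) and (3, 13)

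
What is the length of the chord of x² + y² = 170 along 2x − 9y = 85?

2√85

Express y = (−85 + 2x)/9 and substitute into the circle:
85x² − 340x − 6545 = 0  ⟹  x² − 4x − 77 = 0
x = 11 or x = −7, giving (11, −7) and (−7, −11).
Chord length = distance between (11, −7) and (−7, −11) = √340 = 2√85.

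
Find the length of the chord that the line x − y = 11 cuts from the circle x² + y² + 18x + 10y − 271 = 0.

Centre (−9, −5), r² = 377. Perpendicular distance d from centre to line = |−15| / √2 = 15/√2.
Half the chord is √(r² − d²) = √(529/2), so the full chord is 23√2.

23√2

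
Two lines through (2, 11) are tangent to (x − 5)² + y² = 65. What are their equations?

Write the tangent as mx − y + (11 − m·(2)) = 0 and set its distance from the centre to √65:
[m·(3) − (−11)]² = 65(m² + 1)
28m² − 33m − 28 = 0, so m = 7/4 or m = −4/7.
Through (2, 11) these give 7x − 4y = −30 and 4x + 7y = 85.

7x − 4y = −30 and 4x + 7y = 85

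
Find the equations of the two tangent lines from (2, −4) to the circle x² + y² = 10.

3x − y = 10 and x + 3y = −10

Write the tangent as mx − y + (−4 − m·(2)) = 0 and set its distance from the centre to √10:
[m·(−2) − (4)]² = 10(m² + 1)
3m² − 8m − 3 = 0, so m = 3 or m = −1/3.
With m = 3: 3x − y = 10. With m = −1/3: x + 3y = −10.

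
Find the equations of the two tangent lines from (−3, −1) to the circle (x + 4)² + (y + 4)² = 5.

x − 2y = −1 and 2x + y = −7

Let a tangent through (−3, −1) have slope m. Its distance from (−4, −4) must equal √5:
[m·(−1) − (−3)]² = 5(m² + 1)
2m² + 3m − 2 = 0, so m = 1/2 or m = −2.
Through (−3, −1) these give x − 2y = −1 and 2x + y = −7.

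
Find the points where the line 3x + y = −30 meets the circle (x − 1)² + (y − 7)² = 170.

(−12, 6) and (−10, 0)

Express y = −3x − 30 and substitute into the circle:
10x² + 220x + 1200 = 0  ⟹  x² + 22x + 120 = 0
x = −10 or x = −12, giving (−10, 0) and (−12, 6).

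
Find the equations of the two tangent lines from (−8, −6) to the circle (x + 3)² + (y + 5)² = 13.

Let a tangent through (−8, −6) have slope m. Its distance from (−3, −5) must equal √13:
[m·(5) − (1)]² = 13(m² + 1)
6m² − 5m − 6 = 0, so m = 3/2 or m = −2/3.
With m = 3/2: 3x − 2y = −12. With m = −2/3: 2x + 3y = −34.

3x − 2y = −12 and 2x + 3y = −34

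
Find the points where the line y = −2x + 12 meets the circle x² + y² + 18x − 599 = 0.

(−7, 26) and (13, −14)

Express y = −2x + 12 and substitute into the circle:
5x² − 30x − 455 = 0  ⟹  x² − 6x − 91 = 0
x = 13 or x = −7, giving (13, −14) and (−7, 26).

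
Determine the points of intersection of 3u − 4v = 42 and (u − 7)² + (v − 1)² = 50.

(6, −6) and (14, 0)

Substitute v = (−42 + 3u)/4:
25u² − 500u + 2100 = 0  ⟹  u² − 20u + 84 = 0
u = 14 or u = 6, giving (14, 0) and (6, −6).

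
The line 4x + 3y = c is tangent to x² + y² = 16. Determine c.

For a tangent, require d(centre, line) = r = 4.
|4·0 + 3·0 − c| / √25 = 4
|c| = 4·5, so c = 20 or c = −20.

c = −20 or c = 20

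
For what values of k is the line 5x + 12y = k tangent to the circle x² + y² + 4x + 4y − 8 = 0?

The line touches the circle iff its distance from (−2, −2) is 4:
|5·(−2) + 12·(−2) − k| / √169 = 4
|k − (−34)| = 4·13, so k = 18 or k = −86.

k = −86 or k = 18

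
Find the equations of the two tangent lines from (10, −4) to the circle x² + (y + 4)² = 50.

x + y = 6 and x − y = 14

Let a tangent through (10, −4) have slope m. Its distance from (0, −4) must equal 5√2:
[m·(−10) − (0)]² = 50(m² + 1)
m² − 1 = 0, so m = −1 or m = 1.
With m = −1: x + y = 6. With m = 1: x − y = 14.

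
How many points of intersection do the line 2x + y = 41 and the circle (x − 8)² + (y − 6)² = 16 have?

0

Substituting the line into the circle gives 5x² − 156x + 1273 = 0.
Δ = 24336 − 25460 = −1124.
No real roots: the line does not meet the circle.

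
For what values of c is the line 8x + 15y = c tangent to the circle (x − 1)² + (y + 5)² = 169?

c = −288 or c = 154

The line touches the circle iff its distance from (1, −5) is 13:
|8·1 + 15·(−5) − c| / √289 = 13
|c − (−67)| = 13·17, so c = 154 or c = −288.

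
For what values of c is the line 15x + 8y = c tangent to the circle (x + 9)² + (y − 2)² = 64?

c = −255 or c = 17

The line touches the circle iff its distance from (−9, 2) is 8:
|15·(−9) + 8·2 − c| / √289 = 8
|c − (−119)| = 8·17, so c = 17 or c = −255.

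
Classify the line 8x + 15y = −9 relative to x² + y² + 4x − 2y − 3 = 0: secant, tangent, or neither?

d² = (8·(−2) + 15·1 − (−9))²/289 = 64/289; r² = 8.
Since d² < r², the line cuts the circle twice.

secant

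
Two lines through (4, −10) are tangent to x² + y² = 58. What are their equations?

7x − 3y = 58 and 3x + 7y = −58

Write the tangent as mx − y + (−10 − m·(4)) = 0 and set its distance from the centre to √58:
(−4m − (10))² = 58(m² + 1)
21m² − 40m − 21 = 0, so m = 7/3 or m = −3/7.
Through (4, −10) these give 7x − 3y = 58 and 3x + 7y = −58.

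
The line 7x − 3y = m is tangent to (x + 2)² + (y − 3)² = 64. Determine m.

Tangency holds when the distance from the centre (−2, 3) to the line equals the radius 8:
|7·(−2) − 3·3 − m| / √58 = 8
|m − (−23)| = 8√58.

m = −23 ± 8√58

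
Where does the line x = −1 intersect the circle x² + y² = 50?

(−1, −7) and (−1, 7)

The line gives x = −1. Substituting into the circle:
y² − 49 = 0
y = 7 or y = −7, giving (−1, 7) and (−1, −7).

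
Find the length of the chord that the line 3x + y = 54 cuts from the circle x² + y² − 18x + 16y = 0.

3√10

The distance from (9, −8) to the line is 35/√10, and r² = 145.
Chord = 2√(r² − d²) = 2·√(45/2) = 3√10.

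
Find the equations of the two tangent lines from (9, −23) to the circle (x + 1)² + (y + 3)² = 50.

A line y − (−23) = m(x − (9)) is tangent when its distance from (−1, −3) is 5√2:
(−10m − (20))² = 50(m² + 1)
m² + 8m + 7 = 0, so m = −7 or m = −1.
With m = −7: 7x + y = 40. With m = −1: x + y = −14.

7x + y = 40 and x + y = −14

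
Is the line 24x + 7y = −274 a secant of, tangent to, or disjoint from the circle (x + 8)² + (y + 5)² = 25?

Centre (−8, −5), r² = 25. Distance² from centre to line = (47)²/625 = 2209/625.
Since d² < r², the line cuts the circle twice.

secant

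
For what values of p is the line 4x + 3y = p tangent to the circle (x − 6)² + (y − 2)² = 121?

For a tangent, require d(centre, line) = r = 11.
|4·6 + 3·2 − p| / √25 = 11
|p − (30)| = 11·5, so p = 85 or p = −25.

p = −25 or p = 85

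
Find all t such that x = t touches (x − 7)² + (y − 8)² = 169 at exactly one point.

The line touches the circle iff its distance from (7, 8) is 13:
|1·7 + 0·8 − t| / √1 = 13
|t − (7)| = 13, so t = 20 or t = −6.

t = −6 or t = 20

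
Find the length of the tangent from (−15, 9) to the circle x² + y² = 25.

√281

Centre (0, 0), r² = 25. |PO|² = (−15)² + (9)² = 306.
Power of the point: PT² = |PO|² − r² = 281, so PT = √281.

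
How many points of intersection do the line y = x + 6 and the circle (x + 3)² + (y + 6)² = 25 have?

Centre (−3, −6), r² = 25. Distance² from centre to line = (9)²/2 = 81/2.
Since d² > r², the line lies outside the circle.

0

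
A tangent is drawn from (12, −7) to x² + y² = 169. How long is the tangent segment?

The centre is (0, 0) and r = 13. The square of the distance from P to the centre is 144 + 49 = 193.
The tangent meets the radius at right angles, so tangent² = |PO|² − r² = 193 − 169 = 24.

2√6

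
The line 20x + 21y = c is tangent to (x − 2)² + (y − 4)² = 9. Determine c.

Tangency holds when the distance from the centre (2, 4) to the line equals the radius 3:
|20·2 + 21·4 − c| / √841 = 3
|c − (124)| = 3·29, so c = 211 or c = 37.

c = 37 or c = 211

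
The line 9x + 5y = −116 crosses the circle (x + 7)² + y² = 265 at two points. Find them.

From the line, y = (−116 − 9x)/5. Substituting:
106x² + 2438x + 8056 = 0  ⟹  x² + 23x + 76 = 0
x = −4 or x = −19, giving (−4, −16) and (−19, 11).

(−19, 11) and (−4, −16)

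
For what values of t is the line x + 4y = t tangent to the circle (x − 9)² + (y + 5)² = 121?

t = −11 ± 11√17

For a tangent, require d(centre, line) = r = 11.
|1·9 + 4·(−5) − t| / √17 = 11
|t − (−11)| = 11√17.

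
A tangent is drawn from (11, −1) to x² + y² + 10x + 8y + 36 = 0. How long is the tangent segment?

Centre (−5, −4), r² = 5. |PO|² = (16)² + (3)² = 265.
By the tangent–radius right angle, tangent length = √(|PO|² − r²) = √260 = 2√65.

2√65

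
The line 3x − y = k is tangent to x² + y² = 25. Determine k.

k = ±5√10

The line touches the circle iff its distance from (0, 0) is 5:
|3·0 − 1·0 − k| / √10 = 5
|k| = 5√10.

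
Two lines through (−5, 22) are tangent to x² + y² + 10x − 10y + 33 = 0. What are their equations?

4x − y = −42 and 4x + y = 2

Write the tangent as mx − y + (22 − m·(−5)) = 0 and set its distance from the centre to √17:
[m·(0) − (−17)]² = 17(m² + 1)
m² − 16 = 0, so m = 4 or m = −4.
With m = 4: 4x − y = −42. With m = −4: 4x + y = 2.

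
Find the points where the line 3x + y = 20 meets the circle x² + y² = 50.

Express y = −3x + 20 and substitute into the circle:
10x² − 120x + 350 = 0  ⟹  x² − 12x + 35 = 0
x = 7 or x = 5, giving (7, −1) and (5, 5).

(5, 5) and (7, −1)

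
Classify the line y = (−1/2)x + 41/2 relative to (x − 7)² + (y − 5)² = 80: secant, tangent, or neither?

Substituting the line into the circle gives 5x² − 118x + 837 = 0.
Discriminant = (−118)² − 4·5·(837) = −2816 < 0.
No real roots: the line does not meet the circle.

neither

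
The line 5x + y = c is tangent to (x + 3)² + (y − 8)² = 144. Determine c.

c = −7 ± 12√26

For a tangent, require d(centre, line) = r = 12.
|5·(−3) + 1·8 − c| / √26 = 12
|c − (−7)| = 12√26.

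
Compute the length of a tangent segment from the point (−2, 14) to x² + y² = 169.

√31

With centre O = (0, 0), |OP|² = 200 and r² = 169.
By the tangent–radius right angle, tangent length = √(|PO|² − r²) = √31.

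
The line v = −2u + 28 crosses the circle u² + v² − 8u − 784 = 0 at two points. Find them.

Substitute v = −2u + 28:
5u² − 120u = 0  ⟹  u² − 24u = 0
u = 24 or u = 0, giving (24, −20) and (0, 28).

(0, 28) and (24, −20)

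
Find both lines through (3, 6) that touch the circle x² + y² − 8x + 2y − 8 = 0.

A line y − (6) = m(x − (3)) is tangent when its distance from (4, −1) is 5:
[m·(1) − (−7)]² = 25(m² + 1)
12m² − 7m − 12 = 0, so m = −3/4 or m = 4/3.
Through (3, 6) these give 3x + 4y = 33 and 4x − 3y = −6.

3x + 4y = 33 and 4x − 3y = −6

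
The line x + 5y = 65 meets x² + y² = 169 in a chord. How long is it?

√26

Centre (0, 0), r² = 169. Perpendicular distance d from centre to line = |−65| / √26 = 65/√26.
Chord = 2√(r² − d²) = 2·√(13/2) = √26.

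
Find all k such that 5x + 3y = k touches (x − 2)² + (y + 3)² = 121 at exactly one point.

Tangency holds when the distance from the centre (2, −3) to the line equals the radius 11:
|5·2 + 3·(−3) − k| / √34 = 11
|k − (1)| = 11√34.

k = 1 ± 11√34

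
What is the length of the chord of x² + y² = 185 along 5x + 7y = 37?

3√74

The distance from (0, 0) to the line is 37/√74, and r² = 185.
Chord = 2√(r² − d²) = 2·√(333/2) = 3√74.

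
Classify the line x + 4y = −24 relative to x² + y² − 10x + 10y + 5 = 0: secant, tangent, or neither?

secant

d² = (1·5 + 4·(−5) − (−24))²/17 = 81/17; r² = 45.
Since d² < r², the line cuts the circle twice.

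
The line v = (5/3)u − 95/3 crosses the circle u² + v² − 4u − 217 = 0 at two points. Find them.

(13, −10) and (16, −5)

Express v = (−95 + 5u)/3 and substitute into the circle:
34u² − 986u + 7072 = 0  ⟹  u² − 29u + 208 = 0
u = 16 or u = 13, giving (16, −5) and (13, −10).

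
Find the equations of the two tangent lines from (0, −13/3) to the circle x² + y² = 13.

Let a tangent through (0, −13/3) have slope m. Its distance from (0, 0) must equal √13:
[m·(0) − (13/3)]² = 13(m² + 1)
9m² − 4 = 0, so m = −2/3 or m = 2/3.
Through (0, −13/3) these give 2x + 3y = −13 and 2x − 3y = 13.

2x + 3y = −13 and 2x − 3y = 13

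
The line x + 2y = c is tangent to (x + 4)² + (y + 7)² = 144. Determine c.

c = −18 ± 12√5

For a tangent, require d(centre, line) = r = 12.
|1·(−4) + 2·(−7) − c| / √5 = 12
|c − (−18)| = 12√5.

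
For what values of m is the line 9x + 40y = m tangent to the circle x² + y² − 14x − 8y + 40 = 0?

Tangency holds when the distance from the centre (7, 4) to the line equals the radius 5:
|9·7 + 40·4 − m| / √1681 = 5
|m − (223)| = 5·41, so m = 428 or m = 18.

m = 18 or m = 428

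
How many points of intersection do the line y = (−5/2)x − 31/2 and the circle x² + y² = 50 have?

Centre (0, 0), r² = 50. Distance² from centre to line = (31)²/29 = 961/29.
Since d² < r², the line cuts the circle twice.

2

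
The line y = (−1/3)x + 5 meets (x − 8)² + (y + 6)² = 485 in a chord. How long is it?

13√10

Centre (8, −6), r² = 485. Perpendicular distance d from centre to line = |−25| / √10 = 25/√10.
Half the chord is √(r² − d²) = √(845/2), so the full chord is 13√10.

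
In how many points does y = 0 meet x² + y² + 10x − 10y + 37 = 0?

0

Substituting the line into the circle gives x² + 10x + 37 = 0.
Discriminant = (10)² − 4·1·(37) = −48 < 0.
No real roots: the line does not meet the circle.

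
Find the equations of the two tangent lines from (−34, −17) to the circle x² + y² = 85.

2x − 9y = 85 and 6x − 7y = −85

Let a tangent through (−34, −17) have slope m. Its distance from (0, 0) must equal √85:
[m·(34) − (17)]² = 85(m² + 1)
63m² − 68m + 12 = 0, so m = 2/9 or m = 6/7.
Through (−34, −17) these give 2x − 9y = 85 and 6x − 7y = −85.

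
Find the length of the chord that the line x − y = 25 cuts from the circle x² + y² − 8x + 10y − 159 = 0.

Centre (4, −5), r² = 200. Perpendicular distance d from centre to line = |−16| / √2 = 16/√2.
Chord = 2√(r² − d²) = 2·√(72) = 12√2.

12√2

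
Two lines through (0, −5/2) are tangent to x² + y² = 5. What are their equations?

A line y − (−5/2) = m(x − (0)) is tangent when its distance from (0, 0) is √5:
(0m − (5/2))² = 5(m² + 1)
4m² − 1 = 0, so m = −1/2 or m = 1/2.
With m = −1/2: x + 2y = −5. With m = 1/2: x − 2y = 5.

x + 2y = −5 and x − 2y = 5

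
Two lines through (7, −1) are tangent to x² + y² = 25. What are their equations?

3x − 4y = 25 and 4x + 3y = 25

Write the tangent as mx − y + (−1 − m·(7)) = 0 and set its distance from the centre to 5:
(−7m − (1))² = 25(m² + 1)
12m² + 7m − 12 = 0, so m = 3/4 or m = −4/3.
With m = 3/4: 3x − 4y = 25. With m = −4/3: 4x + 3y = 25.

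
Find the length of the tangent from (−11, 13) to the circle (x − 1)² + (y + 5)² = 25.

√443

The centre is (1, −5) and r = 5. The square of the distance from P to the centre is 144 + 324 = 468.
By the tangent–radius right angle, tangent length = √(|PO|² − r²) = √443.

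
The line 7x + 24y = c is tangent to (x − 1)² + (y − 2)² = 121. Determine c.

c = −220 or c = 330

For a tangent, require d(centre, line) = r = 11.
|7·1 + 24·2 − c| / √625 = 11
|c − (55)| = 11·25, so c = 330 or c = −220.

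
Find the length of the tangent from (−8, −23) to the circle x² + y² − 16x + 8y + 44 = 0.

Centre (8, −4), r² = 36. |PO|² = (−16)² + (−19)² = 617.
The tangent meets the radius at right angles, so tangent² = |PO|² − r² = 617 − 36 = 581.

√581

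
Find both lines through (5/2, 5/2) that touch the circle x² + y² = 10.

x + 3y = 10 and 3x + y = 10

A line y − (5/2) = m(x − (5/2)) is tangent when its distance from (0, 0) is √10:
(−5/2m − (−5/2))² = 10(m² + 1)
3m² + 10m + 3 = 0, so m = −1/3 or m = −3.
With m = −1/3: x + 3y = 10. With m = −3: 3x + y = 10.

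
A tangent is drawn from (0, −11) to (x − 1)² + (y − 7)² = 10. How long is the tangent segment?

3√35

With centre O = (1, 7), |OP|² = 325 and r² = 10.
By the tangent–radius right angle, tangent length = √(|PO|² − r²) = √315 = 3√35.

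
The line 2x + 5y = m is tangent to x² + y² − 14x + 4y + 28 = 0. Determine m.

Tangency holds when the distance from the centre (7, −2) to the line equals the radius 5:
|2·7 + 5·(−2) − m| / √29 = 5
|m − (4)| = 5√29.

m = 4 ± 5√29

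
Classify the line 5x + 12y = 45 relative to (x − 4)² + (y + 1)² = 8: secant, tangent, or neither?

neither

Substituting the line into the circle gives 169x² − 1722x + 4401 = 0.
Δ = 2965284 − 2975076 = −9792.
No real roots: the line does not meet the circle.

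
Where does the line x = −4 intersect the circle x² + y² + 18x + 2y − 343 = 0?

The line gives x = −4. Substituting into the circle:
y² + 2y − 399 = 0
y = 19 or y = −21, giving (−4, 19) and (−4, −21).

(−4, −21) and (−4, 19)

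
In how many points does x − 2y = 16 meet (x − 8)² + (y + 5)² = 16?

2

Substituting the line into the circle gives 5x² − 76x + 228 = 0.
Δ = 5776 − 4560 = 1216.
Two real roots: the line is a secant.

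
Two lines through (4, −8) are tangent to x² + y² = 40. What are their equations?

3x − y = 20 and x + 3y = −20

Write the tangent as mx − y + (−8 − m·(4)) = 0 and set its distance from the centre to 2√10:
(−4m − (8))² = 40(m² + 1)
3m² − 8m − 3 = 0, so m = 3 or m = −1/3.
With m = 3: 3x − y = 20. With m = −1/3: x + 3y = −20.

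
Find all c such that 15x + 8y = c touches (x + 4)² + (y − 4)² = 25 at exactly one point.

c = −113 or c = 57

For a tangent, require d(centre, line) = r = 5.
|15·(−4) + 8·4 − c| / √289 = 5
|c − (−28)| = 5·17, so c = 57 or c = −113.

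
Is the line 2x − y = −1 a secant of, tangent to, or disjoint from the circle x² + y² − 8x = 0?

d² = (2·4 − 1·0 − (−1))²/5 = 81/5; r² = 16.
Since d² > r², the line lies outside the circle.

disjoint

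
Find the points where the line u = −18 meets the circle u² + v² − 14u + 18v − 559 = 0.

The line gives u = −18. Substituting into the circle:
v² + 18v + 17 = 0
v = −1 or v = −17, giving (−18, −1) and (−18, −17).

(−18, −17) and (−18, −1)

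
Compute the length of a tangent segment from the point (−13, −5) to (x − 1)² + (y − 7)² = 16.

18

Centre (1, 7), r² = 16. |PO|² = (−14)² + (−12)² = 340.
The tangent meets the radius at right angles, so tangent² = |PO|² − r² = 340 − 16 = 324.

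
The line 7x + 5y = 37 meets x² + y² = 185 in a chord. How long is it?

The distance from (0, 0) to the line is 37/√74, and r² = 185.
Half the chord is √(r² − d²) = √(333/2), so the full chord is 3√74.

3√74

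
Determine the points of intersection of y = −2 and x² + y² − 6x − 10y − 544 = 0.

(−20, −2) and (26, −2)

From the line, y = −2. Substituting:
x² − 6x − 520 = 0
x = 26 or x = −20, giving (26, −2) and (−20, −2).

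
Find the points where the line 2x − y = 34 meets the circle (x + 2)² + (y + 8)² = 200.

From the line, y = 2x − 34. Substituting:
5x² − 100x + 480 = 0  ⟹  x² − 20x + 96 = 0
x = 12 or x = 8, giving (12, −10) and (8, −18).

(8, −18) and (12, −10)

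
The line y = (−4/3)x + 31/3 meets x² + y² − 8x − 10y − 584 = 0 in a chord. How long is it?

The distance from (4, 5) to the line is 0/√25, and r² = 625.
Half the chord is √(r² − d²) = √(625), so the full chord is 50.

50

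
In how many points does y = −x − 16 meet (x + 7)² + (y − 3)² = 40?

0

Substituting the line into the circle gives 2x² + 52x + 370 = 0.
Discriminant = (52)² − 4·2·(370) = −256 < 0.
No real roots: the line does not meet the circle.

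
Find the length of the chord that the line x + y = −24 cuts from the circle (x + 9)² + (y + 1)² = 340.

Centre (−9, −1), r² = 340. Perpendicular distance d from centre to line = |14| / √2 = 14/√2.
Chord = 2√(r² − d²) = 2·√(242) = 22√2.

22√2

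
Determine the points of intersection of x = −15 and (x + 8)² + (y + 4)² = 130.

The line gives x = −15. Substituting into the circle:
y² + 8y − 65 = 0
y = 5 or y = −13, giving (−15, 5) and (−15, −13).

(−15, −13) and (−15, 5)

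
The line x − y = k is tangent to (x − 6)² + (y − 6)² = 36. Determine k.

k = ±6√2

Tangency holds when the distance from the centre (6, 6) to the line equals the radius 6:
|1·6 − 1·6 − k| / √2 = 6
|k| = 6√2.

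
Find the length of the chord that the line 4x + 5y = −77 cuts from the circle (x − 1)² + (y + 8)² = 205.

Centre (1, −8), r² = 205. Perpendicular distance d from centre to line = |41| / √41 = 41/√41.
Half the chord is √(r² − d²) = √(164), so the full chord is 4√41.

4√41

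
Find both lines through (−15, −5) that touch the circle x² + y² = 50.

x + 7y = −50 and x − y = −10

Write the tangent as mx − y + (−5 − m·(−15)) = 0 and set its distance from the centre to 5√2:
[m·(15) − (5)]² = 50(m² + 1)
7m² − 6m − 1 = 0, so m = −1/7 or m = 1.
Through (−15, −5) these give x + 7y = −50 and x − y = −10.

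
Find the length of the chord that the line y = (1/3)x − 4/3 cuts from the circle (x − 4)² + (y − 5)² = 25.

Centre (4, 5), r² = 25. Perpendicular distance d from centre to line = |−15| / √10 = 15/√10.
Half the chord is √(r² − d²) = √(5/2), so the full chord is √10.

√10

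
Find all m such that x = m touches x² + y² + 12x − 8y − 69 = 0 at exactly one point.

Tangency holds when the distance from the centre (−6, 4) to the line equals the radius 11:
|1·(−6) + 0·4 − m| / √1 = 11
|m − (−6)| = 11, so m = 5 or m = −17.

m = −17 or m = 5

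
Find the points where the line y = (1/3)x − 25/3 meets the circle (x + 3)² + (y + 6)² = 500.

(−23, −16) and (19, −2)

From the line, y = (−25 + x)/3. Substituting:
10x² + 40x − 4370 = 0  ⟹  x² + 4x − 437 = 0
x = 19 or x = −23, giving (19, −2) and (−23, −16).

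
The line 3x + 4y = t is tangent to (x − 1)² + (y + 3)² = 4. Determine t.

t = −19 or t = 1

For a tangent, require d(centre, line) = r = 2.
|3·1 + 4·(−3) − t| / √25 = 2
|t − (−9)| = 2·5, so t = 1 or t = −19.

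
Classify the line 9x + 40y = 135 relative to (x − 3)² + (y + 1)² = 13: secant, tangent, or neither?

Substituting the line into the circle gives 1681x² − 12750x + 24225 = 0.
Discriminant = (−12750)² − 4·1681·(24225) = −326400 < 0.
No real roots: the line does not meet the circle.

neither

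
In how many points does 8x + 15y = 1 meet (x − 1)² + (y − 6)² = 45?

Substituting the line into the circle gives 289x² + 974x − 1979 = 0.
Discriminant = (974)² − 4·289·(−1979) = 3236400 > 0.
Two real roots: the line is a secant.

2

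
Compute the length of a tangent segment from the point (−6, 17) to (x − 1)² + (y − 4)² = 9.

√209

The centre is (1, 4) and r = 3. The square of the distance from P to the centre is 49 + 169 = 218.
Power of the point: PT² = |PO|² − r² = 209, so PT = √209.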